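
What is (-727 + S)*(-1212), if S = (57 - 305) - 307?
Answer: 1553784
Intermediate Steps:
S = -555 (S = -248 - 307 = -555)
(-727 + S)*(-1212) = (-727 - 555)*(-1212) = -1282*(-1212) = 1553784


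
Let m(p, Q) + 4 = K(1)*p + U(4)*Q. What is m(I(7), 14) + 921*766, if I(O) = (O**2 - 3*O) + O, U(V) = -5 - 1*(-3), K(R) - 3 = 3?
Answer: 705664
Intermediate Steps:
K(R) = 6 (K(R) = 3 + 3 = 6)
U(V) = -2 (U(V) = -5 + 3 = -2)
I(O) = O**2 - 2*O
m(p, Q) = -4 - 2*Q + 6*p (m(p, Q) = -4 + (6*p - 2*Q) = -4 + (-2*Q + 6*p) = -4 - 2*Q + 6*p)
m(I(7), 14) + 921*766 = (-4 - 2*14 + 6*(7*(-2 + 7))) + 921*766 = (-4 - 28 + 6*(7*5)) + 705486 = (-4 - 28 + 6*35) + 705486 = (-4 - 28 + 210) + 705486 = 178 + 705486 = 705664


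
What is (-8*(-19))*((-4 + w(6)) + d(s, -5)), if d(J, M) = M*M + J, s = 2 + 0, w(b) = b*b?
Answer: 8968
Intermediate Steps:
w(b) = b²
s = 2
d(J, M) = J + M² (d(J, M) = M² + J = J + M²)
(-8*(-19))*((-4 + w(6)) + d(s, -5)) = (-8*(-19))*((-4 + 6²) + (2 + (-5)²)) = 152*((-4 + 36) + (2 + 25)) = 152*(32 + 27) = 152*59 = 8968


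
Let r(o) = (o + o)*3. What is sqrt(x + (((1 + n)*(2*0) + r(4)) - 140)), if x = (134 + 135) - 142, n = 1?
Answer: sqrt(11) ≈ 3.3166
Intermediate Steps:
r(o) = 6*o (r(o) = (2*o)*3 = 6*o)
x = 127 (x = 269 - 142 = 127)
sqrt(x + (((1 + n)*(2*0) + r(4)) - 140)) = sqrt(127 + (((1 + 1)*(2*0) + 6*4) - 140)) = sqrt(127 + ((2*0 + 24) - 140)) = sqrt(127 + ((0 + 24) - 140)) = sqrt(127 + (24 - 140)) = sqrt(127 - 116) = sqrt(11)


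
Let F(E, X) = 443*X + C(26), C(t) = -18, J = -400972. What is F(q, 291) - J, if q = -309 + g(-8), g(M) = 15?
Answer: 529867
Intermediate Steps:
q = -294 (q = -309 + 15 = -294)
F(E, X) = -18 + 443*X (F(E, X) = 443*X - 18 = -18 + 443*X)
F(q, 291) - J = (-18 + 443*291) - 1*(-400972) = (-18 + 128913) + 400972 = 128895 + 400972 = 529867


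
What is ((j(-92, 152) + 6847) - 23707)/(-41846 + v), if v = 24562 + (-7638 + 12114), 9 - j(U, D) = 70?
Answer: 16921/12808 ≈ 1.3211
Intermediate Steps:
j(U, D) = -61 (j(U, D) = 9 - 1*70 = 9 - 70 = -61)
v = 29038 (v = 24562 + 4476 = 29038)
((j(-92, 152) + 6847) - 23707)/(-41846 + v) = ((-61 + 6847) - 23707)/(-41846 + 29038) = (6786 - 23707)/(-12808) = -16921*(-1/12808) = 16921/12808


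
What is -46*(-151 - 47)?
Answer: 9108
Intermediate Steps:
-46*(-151 - 47) = -46*(-198) = 9108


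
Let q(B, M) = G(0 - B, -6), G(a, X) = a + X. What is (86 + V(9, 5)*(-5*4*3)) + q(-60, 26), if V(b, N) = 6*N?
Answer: -1660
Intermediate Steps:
G(a, X) = X + a
q(B, M) = -6 - B (q(B, M) = -6 + (0 - B) = -6 - B)
(86 + V(9, 5)*(-5*4*3)) + q(-60, 26) = (86 + (6*5)*(-5*4*3)) + (-6 - 1*(-60)) = (86 + 30*(-20*3)) + (-6 + 60) = (86 + 30*(-60)) + 54 = (86 - 1800) + 54 = -1714 + 54 = -1660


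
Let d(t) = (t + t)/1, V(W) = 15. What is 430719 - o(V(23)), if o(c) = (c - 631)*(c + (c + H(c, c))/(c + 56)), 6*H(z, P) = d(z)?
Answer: 31249409/71 ≈ 4.4013e+5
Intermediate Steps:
d(t) = 2*t (d(t) = (2*t)*1 = 2*t)
H(z, P) = z/3 (H(z, P) = (2*z)/6 = z/3)
o(c) = (-631 + c)*(c + 4*c/(3*(56 + c))) (o(c) = (c - 631)*(c + (c + c/3)/(c + 56)) = (-631 + c)*(c + (4*c/3)/(56 + c)) = (-631 + c)*(c + 4*c/(3*(56 + c))))
430719 - o(V(23)) = 430719 - 15*(-108532 - 1721*15 + 3*15**2)/(3*(56 + 15)) = 430719 - 15*(-108532 - 25815 + 3*225)/(3*71) = 430719 - 15*(-108532 - 25815 + 675)/(3*71) = 430719 - 15*(-133672)/(3*71) = 430719 - 1*(-668360/71) = 430719 + 668360/71 = 31249409/71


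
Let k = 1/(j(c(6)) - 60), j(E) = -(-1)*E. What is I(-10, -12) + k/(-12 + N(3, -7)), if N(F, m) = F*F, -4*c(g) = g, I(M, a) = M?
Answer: -3688/369 ≈ -9.9946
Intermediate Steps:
c(g) = -g/4
N(F, m) = F²
j(E) = E
k = -2/123 (k = 1/(-¼*6 - 60) = 1/(-3/2 - 60) = 1/(-123/2) = -2/123 ≈ -0.016260)
I(-10, -12) + k/(-12 + N(3, -7)) = -10 - 2/(123*(-12 + 3²)) = -10 - 2/(123*(-12 + 9)) = -10 - 2/123/(-3) = -10 - 2/123*(-⅓) = -10 + 2/369 = -3688/369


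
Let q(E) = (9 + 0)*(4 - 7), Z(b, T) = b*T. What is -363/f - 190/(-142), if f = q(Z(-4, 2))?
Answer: 9446/639 ≈ 14.782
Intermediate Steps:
Z(b, T) = T*b
q(E) = -27 (q(E) = 9*(-3) = -27)
f = -27
-363/f - 190/(-142) = -363/(-27) - 190/(-142) = -363*(-1/27) - 190*(-1/142) = 121/9 + 95/71 = 9446/639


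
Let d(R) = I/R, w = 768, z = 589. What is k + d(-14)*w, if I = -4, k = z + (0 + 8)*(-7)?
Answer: 5267/7 ≈ 752.43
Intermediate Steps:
k = 533 (k = 589 + (0 + 8)*(-7) = 589 + 8*(-7) = 589 - 56 = 533)
d(R) = -4/R
k + d(-14)*w = 533 - 4/(-14)*768 = 533 - 4*(-1/14)*768 = 533 + (2/7)*768 = 533 + 1536/7 = 5267/7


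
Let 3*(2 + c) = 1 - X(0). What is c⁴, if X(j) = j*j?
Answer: 625/81 ≈ 7.7160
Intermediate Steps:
X(j) = j²
c = -5/3 (c = -2 + (1 - 1*0²)/3 = -2 + (1 - 1*0)/3 = -2 + (1 + 0)/3 = -2 + (⅓)*1 = -2 + ⅓ = -5/3 ≈ -1.6667)
c⁴ = (-5/3)⁴ = 625/81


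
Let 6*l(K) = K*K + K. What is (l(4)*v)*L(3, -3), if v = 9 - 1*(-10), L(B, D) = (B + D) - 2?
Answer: -380/3 ≈ -126.67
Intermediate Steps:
L(B, D) = -2 + B + D
v = 19 (v = 9 + 10 = 19)
l(K) = K/6 + K**2/6 (l(K) = (K*K + K)/6 = (K**2 + K)/6 = (K + K**2)/6 = K/6 + K**2/6)
(l(4)*v)*L(3, -3) = (((1/6)*4*(1 + 4))*19)*(-2 + 3 - 3) = (((1/6)*4*5)*19)*(-2) = ((10/3)*19)*(-2) = (190/3)*(-2) = -380/3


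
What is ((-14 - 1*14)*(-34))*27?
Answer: 25704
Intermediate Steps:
((-14 - 1*14)*(-34))*27 = ((-14 - 14)*(-34))*27 = -28*(-34)*27 = 952*27 = 25704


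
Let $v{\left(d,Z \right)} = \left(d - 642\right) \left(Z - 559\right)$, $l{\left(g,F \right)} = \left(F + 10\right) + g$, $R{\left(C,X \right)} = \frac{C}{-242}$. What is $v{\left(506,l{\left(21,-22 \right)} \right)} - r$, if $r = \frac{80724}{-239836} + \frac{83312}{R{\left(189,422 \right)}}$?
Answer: $\frac{2056519807345}{11332251} \approx 1.8148 \cdot 10^{5}$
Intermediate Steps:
$R{\left(C,X \right)} = - \frac{C}{242}$ ($R{\left(C,X \right)} = C \left(- \frac{1}{242}\right) = - \frac{C}{242}$)
$l{\left(g,F \right)} = 10 + F + g$ ($l{\left(g,F \right)} = \left(10 + F\right) + g = 10 + F + g$)
$v{\left(d,Z \right)} = \left(-642 + d\right) \left(-559 + Z\right)$
$r = - \frac{1208867432545}{11332251}$ ($r = \frac{80724}{-239836} + \frac{83312}{\left(- \frac{1}{242}\right) 189} = 80724 \left(- \frac{1}{239836}\right) + \frac{83312}{- \frac{189}{242}} = - \frac{20181}{59959} + 83312 \left(- \frac{242}{189}\right) = - \frac{20181}{59959} - \frac{20161504}{189} = - \frac{1208867432545}{11332251} \approx -1.0668 \cdot 10^{5}$)
$v{\left(506,l{\left(21,-22 \right)} \right)} - r = \left(358878 - 642 \left(10 - 22 + 21\right) - 282854 + \left(10 - 22 + 21\right) 506\right) - - \frac{1208867432545}{11332251} = \left(358878 - 5778 - 282854 + 9 \cdot 506\right) + \frac{1208867432545}{11332251} = \left(358878 - 5778 - 282854 + 4554\right) + \frac{1208867432545}{11332251} = 74800 + \frac{1208867432545}{11332251} = \frac{2056519807345}{11332251}$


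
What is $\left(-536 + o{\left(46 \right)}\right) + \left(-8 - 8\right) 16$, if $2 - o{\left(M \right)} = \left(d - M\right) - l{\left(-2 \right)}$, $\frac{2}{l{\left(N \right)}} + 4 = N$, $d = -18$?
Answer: $- \frac{2179}{3} \approx -726.33$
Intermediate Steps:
$l{\left(N \right)} = \frac{2}{-4 + N}$
$o{\left(M \right)} = \frac{59}{3} + M$ ($o{\left(M \right)} = 2 - \left(\left(-18 - M\right) - \frac{2}{-4 - 2}\right) = 2 - \left(\left(-18 - M\right) - \frac{2}{-6}\right) = 2 - \left(\left(-18 - M\right) - 2 \left(- \frac{1}{6}\right)\right) = 2 - \left(\left(-18 - M\right) - - \frac{1}{3}\right) = 2 - \left(\left(-18 - M\right) + \frac{1}{3}\right) = 2 - \left(- \frac{53}{3} - M\right) = 2 + \left(\frac{53}{3} + M\right) = \frac{59}{3} + M$)
$\left(-536 + o{\left(46 \right)}\right) + \left(-8 - 8\right) 16 = \left(-536 + \left(\frac{59}{3} + 46\right)\right) + \left(-8 - 8\right) 16 = \left(-536 + \frac{197}{3}\right) - 256 = - \frac{1411}{3} - 256 = - \frac{2179}{3}$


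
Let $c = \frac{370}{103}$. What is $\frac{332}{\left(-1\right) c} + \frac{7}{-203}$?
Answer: $- \frac{496027}{5365} \approx -92.456$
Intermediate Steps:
$c = \frac{370}{103}$ ($c = 370 \cdot \frac{1}{103} = \frac{370}{103} \approx 3.5922$)
$\frac{332}{\left(-1\right) c} + \frac{7}{-203} = \frac{332}{\left(-1\right) \frac{370}{103}} + \frac{7}{-203} = \frac{332}{- \frac{370}{103}} + 7 \left(- \frac{1}{203}\right) = 332 \left(- \frac{103}{370}\right) - \frac{1}{29} = - \frac{17098}{185} - \frac{1}{29} = - \frac{496027}{5365}$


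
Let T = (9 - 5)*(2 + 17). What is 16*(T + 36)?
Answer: 1792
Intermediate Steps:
T = 76 (T = 4*19 = 76)
16*(T + 36) = 16*(76 + 36) = 16*112 = 1792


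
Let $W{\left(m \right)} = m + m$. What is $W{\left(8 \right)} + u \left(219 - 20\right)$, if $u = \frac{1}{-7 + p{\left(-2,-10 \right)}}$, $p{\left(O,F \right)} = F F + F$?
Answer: $\frac{1527}{83} \approx 18.398$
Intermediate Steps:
$p{\left(O,F \right)} = F + F^{2}$ ($p{\left(O,F \right)} = F^{2} + F = F + F^{2}$)
$u = \frac{1}{83}$ ($u = \frac{1}{-7 - 10 \left(1 - 10\right)} = \frac{1}{-7 - -90} = \frac{1}{-7 + 90} = \frac{1}{83} \approx 0.012048$)
$W{\left(m \right)} = 2 m$
$W{\left(8 \right)} + u \left(219 - 20\right) = 2 \cdot 8 + \frac{219 - 20}{83} = 16 + \frac{1}{83} \cdot 199 = 16 + \frac{199}{83} = \frac{1527}{83}$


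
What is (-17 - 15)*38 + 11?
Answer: -1205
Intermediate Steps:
(-17 - 15)*38 + 11 = -32*38 + 11 = -1216 + 11 = -1205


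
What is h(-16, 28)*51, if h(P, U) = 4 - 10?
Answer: -306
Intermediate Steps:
h(P, U) = -6
h(-16, 28)*51 = -6*51 = -306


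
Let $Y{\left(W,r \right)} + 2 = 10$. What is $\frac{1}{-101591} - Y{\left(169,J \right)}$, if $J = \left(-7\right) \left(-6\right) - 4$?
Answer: $- \frac{812729}{101591} \approx -8.0$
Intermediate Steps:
$J = 38$ ($J = 42 - 4 = 38$)
$Y{\left(W,r \right)} = 8$ ($Y{\left(W,r \right)} = -2 + 10 = 8$)
$\frac{1}{-101591} - Y{\left(169,J \right)} = \frac{1}{-101591} - 8 = - \frac{1}{101591} - 8 = - \frac{812729}{101591}$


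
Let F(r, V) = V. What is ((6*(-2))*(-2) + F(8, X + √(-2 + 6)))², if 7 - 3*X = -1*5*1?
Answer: 900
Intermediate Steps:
X = 4 (X = 7/3 - (-1*5)/3 = 7/3 - (-5)/3 = 7/3 - ⅓*(-5) = 7/3 + 5/3 = 4)
((6*(-2))*(-2) + F(8, X + √(-2 + 6)))² = ((6*(-2))*(-2) + (4 + √(-2 + 6)))² = (-12*(-2) + (4 + √4))² = (24 + (4 + 2))² = (24 + 6)² = 30² = 900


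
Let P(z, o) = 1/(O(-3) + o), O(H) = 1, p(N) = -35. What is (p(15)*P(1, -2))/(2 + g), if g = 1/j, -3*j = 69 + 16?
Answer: 2975/167 ≈ 17.814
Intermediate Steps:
j = -85/3 (j = -(69 + 16)/3 = -⅓*85 = -85/3 ≈ -28.333)
g = -3/85 (g = 1/(-85/3) = -3/85 ≈ -0.035294)
P(z, o) = 1/(1 + o)
(p(15)*P(1, -2))/(2 + g) = (-35/(1 - 2))/(2 - 3/85) = (-35/(-1))/(167/85) = 85*(-35*(-1))/167 = (85/167)*35 = 2975/167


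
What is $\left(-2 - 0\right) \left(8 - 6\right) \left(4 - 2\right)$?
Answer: $-8$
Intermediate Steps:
$\left(-2 - 0\right) \left(8 - 6\right) \left(4 - 2\right) = \left(-2 + \left(-5 + 5\right)\right) 2 \cdot 2 = \left(-2 + 0\right) 2 \cdot 2 = \left(-2\right) 2 \cdot 2 = \left(-4\right) 2 = -8$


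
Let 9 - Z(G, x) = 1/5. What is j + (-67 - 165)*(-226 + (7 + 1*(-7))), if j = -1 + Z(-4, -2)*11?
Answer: 262639/5 ≈ 52528.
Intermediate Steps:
Z(G, x) = 44/5 (Z(G, x) = 9 - 1/5 = 44/5)
j = 479/5 (j = -1 + (44/5)*11 = -1 + 484/5 = 479/5 ≈ 95.800)
j + (-67 - 165)*(-226 + (7 + 1*(-7))) = 479/5 + (-67 - 165)*(-226 + (7 + 1*(-7))) = 479/5 - 232*(-226 + (7 - 7)) = 479/5 - 232*(-226 + 0) = 479/5 - 232*(-226) = 479/5 + 52432 = 262639/5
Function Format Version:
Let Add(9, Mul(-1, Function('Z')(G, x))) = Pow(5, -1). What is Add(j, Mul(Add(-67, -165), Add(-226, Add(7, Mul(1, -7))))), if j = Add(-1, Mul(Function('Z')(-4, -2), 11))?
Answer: Rational(262639, 5) ≈ 52528.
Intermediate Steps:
Function('Z')(G, x) = Rational(44, 5) (Function('Z')(G, x) = Add(9, Mul(-1, Pow(5, -1))) = Add(9, Mul(-1, Rational(1, 5))) = Add(9, Rational(-1, 5)) = Rational(44, 5))
j = Rational(479, 5) (j = Add(-1, Mul(Rational(44, 5), 11)) = Add(-1, Rational(484, 5)) = Rational(479, 5) ≈ 95.800)
Add(j, Mul(Add(-67, -165), Add(-226, Add(7, Mul(1, -7))))) = Add(Rational(479, 5), Mul(Add(-67, -165), Add(-226, Add(7, Mul(1, -7))))) = Add(Rational(479, 5), Mul(-232, Add(-226, Add(7, -7)))) = Add(Rational(479, 5), Mul(-232, Add(-226, 0))) = Add(Rational(479, 5), Mul(-232, -226)) = Add(Rational(479, 5), 52432) = Rational(262639, 5)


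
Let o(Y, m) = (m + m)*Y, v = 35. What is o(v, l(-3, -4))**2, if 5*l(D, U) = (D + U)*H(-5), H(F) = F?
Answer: 240100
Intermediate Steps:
l(D, U) = -D - U (l(D, U) = ((D + U)*(-5))/5 = (-5*D - 5*U)/5 = -D - U)
o(Y, m) = 2*Y*m (o(Y, m) = (2*m)*Y = 2*Y*m)
o(v, l(-3, -4))**2 = (2*35*(-1*(-3) - 1*(-4)))**2 = (2*35*(3 + 4))**2 = (2*35*7)**2 = 490**2 = 240100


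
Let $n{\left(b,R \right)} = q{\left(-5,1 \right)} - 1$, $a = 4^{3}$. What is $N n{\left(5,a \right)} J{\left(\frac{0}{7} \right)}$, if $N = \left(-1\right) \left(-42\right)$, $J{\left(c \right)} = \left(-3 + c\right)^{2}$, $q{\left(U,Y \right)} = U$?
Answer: $-2268$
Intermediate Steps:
$N = 42$
$a = 64$
$n{\left(b,R \right)} = -6$ ($n{\left(b,R \right)} = -5 - 1 = -6$)
$N n{\left(5,a \right)} J{\left(\frac{0}{7} \right)} = 42 \left(-6\right) \left(-3 + \frac{0}{7}\right)^{2} = - 252 \left(-3 + 0 \cdot \frac{1}{7}\right)^{2} = - 252 \left(-3 + 0\right)^{2} = - 252 \left(-3\right)^{2} = \left(-252\right) 9 = -2268$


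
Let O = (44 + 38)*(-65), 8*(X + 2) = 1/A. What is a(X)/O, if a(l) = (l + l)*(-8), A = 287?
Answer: -4591/764855 ≈ -0.0060024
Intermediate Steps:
X = -4591/2296 (X = -2 + (1/8)/287 = -2 + (1/8)*(1/287) = -2 + 1/2296 = -4591/2296 ≈ -1.9996)
a(l) = -16*l (a(l) = (2*l)*(-8) = -16*l)
O = -5330 (O = 82*(-65) = -5330)
a(X)/O = -16*(-4591/2296)/(-5330) = (9182/287)*(-1/5330) = -4591/764855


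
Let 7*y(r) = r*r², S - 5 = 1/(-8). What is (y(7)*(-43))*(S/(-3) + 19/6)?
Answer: -77959/24 ≈ -3248.3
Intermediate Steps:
S = 39/8 (S = 5 + 1/(-8) = 5 - ⅛ = 39/8 ≈ 4.8750)
y(r) = r³/7 (y(r) = (r*r²)/7 = r³/7)
(y(7)*(-43))*(S/(-3) + 19/6) = (((⅐)*7³)*(-43))*((39/8)/(-3) + 19/6) = (((⅐)*343)*(-43))*((39/8)*(-⅓) + 19*(⅙)) = (49*(-43))*(-13/8 + 19/6) = -2107*37/24 = -77959/24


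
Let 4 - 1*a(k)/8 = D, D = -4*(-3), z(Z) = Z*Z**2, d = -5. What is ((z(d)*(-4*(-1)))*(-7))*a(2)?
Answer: -224000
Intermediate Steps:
z(Z) = Z**3
D = 12
a(k) = -64 (a(k) = 32 - 8*12 = 32 - 96 = -64)
((z(d)*(-4*(-1)))*(-7))*a(2) = (((-5)**3*(-4*(-1)))*(-7))*(-64) = (-125*4*(-7))*(-64) = -500*(-7)*(-64) = 3500*(-64) = -224000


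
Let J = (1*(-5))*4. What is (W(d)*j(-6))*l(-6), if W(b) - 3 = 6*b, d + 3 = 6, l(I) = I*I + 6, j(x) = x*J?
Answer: 105840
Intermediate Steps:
J = -20 (J = -5*4 = -20)
j(x) = -20*x (j(x) = x*(-20) = -20*x)
l(I) = 6 + I² (l(I) = I² + 6 = 6 + I²)
d = 3 (d = -3 + 6 = 3)
W(b) = 3 + 6*b
(W(d)*j(-6))*l(-6) = ((3 + 6*3)*(-20*(-6)))*(6 + (-6)²) = ((3 + 18)*120)*(6 + 36) = (21*120)*42 = 2520*42 = 105840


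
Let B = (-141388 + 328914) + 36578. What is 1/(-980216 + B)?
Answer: -1/756112 ≈ -1.3226e-6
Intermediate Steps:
B = 224104 (B = 187526 + 36578 = 224104)
1/(-980216 + B) = 1/(-980216 + 224104) = 1/(-756112) = -1/756112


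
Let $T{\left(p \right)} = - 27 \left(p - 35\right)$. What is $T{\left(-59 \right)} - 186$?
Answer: $2352$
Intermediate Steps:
$T{\left(p \right)} = 945 - 27 p$ ($T{\left(p \right)} = - 27 \left(-35 + p\right) = 945 - 27 p$)
$T{\left(-59 \right)} - 186 = \left(945 - -1593\right) - 186 = \left(945 + 1593\right) - 186 = 2538 - 186 = 2352$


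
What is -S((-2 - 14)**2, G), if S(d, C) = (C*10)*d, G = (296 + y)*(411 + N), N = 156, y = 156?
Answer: -656087040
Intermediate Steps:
G = 256284 (G = (296 + 156)*(411 + 156) = 452*567 = 256284)
S(d, C) = 10*C*d (S(d, C) = (10*C)*d = 10*C*d)
-S((-2 - 14)**2, G) = -10*256284*(-2 - 14)**2 = -10*256284*(-16)**2 = -10*256284*256 = -1*656087040 = -656087040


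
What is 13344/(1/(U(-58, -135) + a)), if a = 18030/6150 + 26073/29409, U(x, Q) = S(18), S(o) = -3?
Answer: 21943047072/2009615 ≈ 10919.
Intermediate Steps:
U(x, Q) = -3
a = 7673258/2009615 (a = 18030*(1/6150) + 26073*(1/29409) = 601/205 + 8691/9803 = 7673258/2009615 ≈ 3.8183)
13344/(1/(U(-58, -135) + a)) = 13344/(1/(-3 + 7673258/2009615)) = 13344/(1/(1644413/2009615)) = 13344/(2009615/1644413) = 13344*(1644413/2009615) = 21943047072/2009615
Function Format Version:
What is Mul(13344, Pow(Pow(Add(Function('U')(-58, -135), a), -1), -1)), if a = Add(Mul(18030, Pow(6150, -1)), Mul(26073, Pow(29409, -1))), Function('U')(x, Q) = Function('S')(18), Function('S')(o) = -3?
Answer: Rational(21943047072, 2009615) ≈ 10919.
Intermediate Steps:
Function('U')(x, Q) = -3
a = Rational(7673258, 2009615) (a = Add(Mul(18030, Rational(1, 6150)), Mul(26073, Rational(1, 29409))) = Add(Rational(601, 205), Rational(8691, 9803)) = Rational(7673258, 2009615) ≈ 3.8183)
Mul(13344, Pow(Pow(Add(Function('U')(-58, -135), a), -1), -1)) = Mul(13344, Pow(Pow(Add(-3, Rational(7673258, 2009615)), -1), -1)) = Mul(13344, Pow(Pow(Rational(1644413, 2009615), -1), -1)) = Mul(13344, Pow(Rational(2009615, 1644413), -1)) = Mul(13344, Rational(1644413, 2009615)) = Rational(21943047072, 2009615)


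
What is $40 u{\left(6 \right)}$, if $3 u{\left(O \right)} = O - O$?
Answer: $0$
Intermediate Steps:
$u{\left(O \right)} = 0$ ($u{\left(O \right)} = \frac{O - O}{3} = \frac{1}{3} \cdot 0 = 0$)
$40 u{\left(6 \right)} = 40 \cdot 0 = 0$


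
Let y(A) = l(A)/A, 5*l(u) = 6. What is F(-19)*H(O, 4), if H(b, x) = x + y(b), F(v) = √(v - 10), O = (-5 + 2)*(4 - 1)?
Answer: 58*I*√29/15 ≈ 20.823*I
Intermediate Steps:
l(u) = 6/5 (l(u) = (⅕)*6 = 6/5)
O = -9 (O = -3*3 = -9)
y(A) = 6/(5*A)
F(v) = √(-10 + v)
H(b, x) = x + 6/(5*b)
F(-19)*H(O, 4) = √(-10 - 19)*(4 + (6/5)/(-9)) = √(-29)*(4 + (6/5)*(-⅑)) = (I*√29)*(4 - 2/15) = (I*√29)*(58/15) = 58*I*√29/15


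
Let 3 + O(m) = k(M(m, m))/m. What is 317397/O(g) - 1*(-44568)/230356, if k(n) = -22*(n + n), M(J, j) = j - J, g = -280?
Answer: -6092847469/57589 ≈ -1.0580e+5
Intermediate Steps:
k(n) = -44*n
O(m) = -3 (O(m) = -3 + (-44*(m - m))/m = -3 + (-44*0)/m = -3 + 0/m = -3 + 0 = -3)
317397/O(g) - 1*(-44568)/230356 = 317397/(-3) - 1*(-44568)/230356 = 317397*(-⅓) + 44568*(1/230356) = -105799 + 11142/57589 = -6092847469/57589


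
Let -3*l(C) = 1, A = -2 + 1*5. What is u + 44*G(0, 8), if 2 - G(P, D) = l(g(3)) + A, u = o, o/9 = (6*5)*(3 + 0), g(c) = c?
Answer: 2342/3 ≈ 780.67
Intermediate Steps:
o = 810 (o = 9*((6*5)*(3 + 0)) = 9*(30*3) = 9*90 = 810)
A = 3 (A = -2 + 5 = 3)
u = 810
l(C) = -⅓ (l(C) = -⅓*1 = -⅓)
G(P, D) = -⅔ (G(P, D) = 2 - (-⅓ + 3) = 2 - 1*8/3 = 2 - 8/3 = -⅔)
u + 44*G(0, 8) = 810 + 44*(-⅔) = 810 - 88/3 = 2342/3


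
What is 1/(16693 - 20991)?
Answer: -1/4298 ≈ -0.00023267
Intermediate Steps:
1/(16693 - 20991) = 1/(-4298) = -1/4298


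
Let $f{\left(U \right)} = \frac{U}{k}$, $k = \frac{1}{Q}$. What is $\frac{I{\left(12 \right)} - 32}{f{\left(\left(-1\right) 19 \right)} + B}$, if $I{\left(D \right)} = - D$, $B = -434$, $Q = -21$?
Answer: $\frac{44}{35} \approx 1.2571$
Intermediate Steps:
$k = - \frac{1}{21}$ ($k = \frac{1}{-21} = - \frac{1}{21} \approx -0.047619$)
$f{\left(U \right)} = - 21 U$ ($f{\left(U \right)} = \frac{U}{- \frac{1}{21}} = U \left(-21\right) = - 21 U$)
$\frac{I{\left(12 \right)} - 32}{f{\left(\left(-1\right) 19 \right)} + B} = \frac{\left(-1\right) 12 - 32}{- 21 \left(\left(-1\right) 19\right) - 434} = \frac{-12 - 32}{\left(-21\right) \left(-19\right) - 434} = - \frac{44}{399 - 434} = - \frac{44}{-35} = \left(-44\right) \left(- \frac{1}{35}\right) = \frac{44}{35}$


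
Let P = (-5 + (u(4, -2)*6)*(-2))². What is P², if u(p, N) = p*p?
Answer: 1506138481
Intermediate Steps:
u(p, N) = p²
P = 38809 (P = (-5 + (4²*6)*(-2))² = (-5 + (16*6)*(-2))² = (-5 + 96*(-2))² = (-5 - 192)² = (-197)² = 38809)
P² = 38809² = 1506138481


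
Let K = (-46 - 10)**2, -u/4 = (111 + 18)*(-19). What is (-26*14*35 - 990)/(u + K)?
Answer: -1373/1294 ≈ -1.0611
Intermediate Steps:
u = 9804 (u = -4*(111 + 18)*(-19) = -516*(-19) = -4*(-2451) = 9804)
K = 3136 (K = (-56)**2 = 3136)
(-26*14*35 - 990)/(u + K) = (-26*14*35 - 990)/(9804 + 3136) = (-364*35 - 990)/12940 = (-12740 - 990)*(1/12940) = -13730*1/12940 = -1373/1294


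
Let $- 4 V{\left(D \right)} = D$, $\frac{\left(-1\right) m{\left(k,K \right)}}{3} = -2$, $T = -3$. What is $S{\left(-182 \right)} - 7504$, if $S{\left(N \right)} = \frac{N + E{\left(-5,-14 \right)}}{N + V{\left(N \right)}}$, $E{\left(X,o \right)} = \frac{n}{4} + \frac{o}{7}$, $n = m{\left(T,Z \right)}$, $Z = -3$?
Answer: $- \frac{2048227}{273} \approx -7502.7$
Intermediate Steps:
$m{\left(k,K \right)} = 6$ ($m{\left(k,K \right)} = \left(-3\right) \left(-2\right) = 6$)
$V{\left(D \right)} = - \frac{D}{4}$
$n = 6$
$E{\left(X,o \right)} = \frac{3}{2} + \frac{o}{7}$ ($E{\left(X,o \right)} = \frac{6}{4} + \frac{o}{7} = 6 \cdot \frac{1}{4} + o \frac{1}{7} = \frac{3}{2} + \frac{o}{7}$)
$S{\left(N \right)} = \frac{4 \left(- \frac{1}{2} + N\right)}{3 N}$ ($S{\left(N \right)} = \frac{N + \left(\frac{3}{2} + \frac{1}{7} \left(-14\right)\right)}{N - \frac{N}{4}} = \frac{N + \left(\frac{3}{2} - 2\right)}{\frac{3}{4} N} = \left(N - \frac{1}{2}\right) \frac{4}{3 N} = \left(- \frac{1}{2} + N\right) \frac{4}{3 N} = \frac{4 \left(- \frac{1}{2} + N\right)}{3 N}$)
$S{\left(-182 \right)} - 7504 = \frac{2 \left(-1 + 2 \left(-182\right)\right)}{3 \left(-182\right)} - 7504 = \frac{2}{3} \left(- \frac{1}{182}\right) \left(-1 - 364\right) - 7504 = \frac{2}{3} \left(- \frac{1}{182}\right) \left(-365\right) - 7504 = \frac{365}{273} - 7504 = - \frac{2048227}{273}$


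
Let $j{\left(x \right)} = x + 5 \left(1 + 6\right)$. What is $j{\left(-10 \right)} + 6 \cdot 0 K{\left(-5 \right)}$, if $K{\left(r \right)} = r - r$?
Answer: $25$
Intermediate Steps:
$j{\left(x \right)} = 35 + x$ ($j{\left(x \right)} = x + 5 \cdot 7 = x + 35 = 35 + x$)
$K{\left(r \right)} = 0$
$j{\left(-10 \right)} + 6 \cdot 0 K{\left(-5 \right)} = \left(35 - 10\right) + 6 \cdot 0 \cdot 0 = 25 + 0 \cdot 0 = 25 + 0 = 25$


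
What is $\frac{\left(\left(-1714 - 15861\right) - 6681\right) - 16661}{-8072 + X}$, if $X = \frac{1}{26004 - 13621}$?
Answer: $\frac{168891737}{33318525} \approx 5.069$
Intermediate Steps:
$X = \frac{1}{12383} \approx 8.0756 \cdot 10^{-5}$
$\frac{\left(\left(-1714 - 15861\right) - 6681\right) - 16661}{-8072 + X} = \frac{\left(\left(-1714 - 15861\right) - 6681\right) - 16661}{-8072 + \frac{1}{12383}} = \frac{\left(-17575 - 6681\right) - 16661}{- \frac{99955575}{12383}} = \left(-24256 - 16661\right) \left(- \frac{12383}{99955575}\right) = \left(-40917\right) \left(- \frac{12383}{99955575}\right) = \frac{168891737}{33318525}$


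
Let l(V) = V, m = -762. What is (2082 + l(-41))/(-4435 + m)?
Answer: -2041/5197 ≈ -0.39273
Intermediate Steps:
(2082 + l(-41))/(-4435 + m) = (2082 - 41)/(-4435 - 762) = 2041/(-5197) = 2041*(-1/5197) = -2041/5197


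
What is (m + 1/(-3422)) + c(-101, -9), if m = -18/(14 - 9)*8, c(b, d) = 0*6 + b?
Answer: -2220883/17110 ≈ -129.80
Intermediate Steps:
c(b, d) = b (c(b, d) = 0 + b = b)
m = -144/5 (m = -18/5*8 = -144/5 ≈ -28.800)
(m + 1/(-3422)) + c(-101, -9) = (-144/5 + 1/(-3422)) - 101 = (-144/5 - 1/3422) - 101 = -492773/17110 - 101 = -2220883/17110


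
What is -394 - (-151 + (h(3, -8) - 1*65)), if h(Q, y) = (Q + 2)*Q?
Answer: -193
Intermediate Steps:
h(Q, y) = Q*(2 + Q) (h(Q, y) = (2 + Q)*Q = Q*(2 + Q))
-394 - (-151 + (h(3, -8) - 1*65)) = -394 - (-151 + (3*(2 + 3) - 1*65)) = -394 - (-151 + (3*5 - 65)) = -394 - (-151 + (15 - 65)) = -394 - (-151 - 50) = -394 - 1*(-201) = -394 + 201 = -193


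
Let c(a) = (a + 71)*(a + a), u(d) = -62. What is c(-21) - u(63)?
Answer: -2038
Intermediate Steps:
c(a) = 2*a*(71 + a) (c(a) = (71 + a)*(2*a) = 2*a*(71 + a))
c(-21) - u(63) = 2*(-21)*(71 - 21) - 1*(-62) = 2*(-21)*50 + 62 = -2100 + 62 = -2038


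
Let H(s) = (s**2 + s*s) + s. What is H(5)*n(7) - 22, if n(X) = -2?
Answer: -132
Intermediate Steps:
H(s) = s + 2*s**2 (H(s) = (s**2 + s**2) + s = 2*s**2 + s = s + 2*s**2)
H(5)*n(7) - 22 = (5*(1 + 2*5))*(-2) - 22 = (5*(1 + 10))*(-2) - 22 = (5*11)*(-2) - 22 = 55*(-2) - 22 = -110 - 22 = -132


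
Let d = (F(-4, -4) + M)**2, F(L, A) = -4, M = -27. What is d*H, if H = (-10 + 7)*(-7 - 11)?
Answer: 51894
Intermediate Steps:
d = 961 (d = (-4 - 27)**2 = (-31)**2 = 961)
H = 54 (H = -3*(-18) = 54)
d*H = 961*54 = 51894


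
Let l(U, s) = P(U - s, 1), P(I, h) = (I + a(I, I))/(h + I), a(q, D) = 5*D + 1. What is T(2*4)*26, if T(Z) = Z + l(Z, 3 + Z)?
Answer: 429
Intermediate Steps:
a(q, D) = 1 + 5*D
P(I, h) = (1 + 6*I)/(I + h) (P(I, h) = (I + (1 + 5*I))/(h + I) = (1 + 6*I)/(I + h))
l(U, s) = (1 - 6*s + 6*U)/(1 + U - s) (l(U, s) = (1 + 6*(U - s))/((U - s) + 1) = (1 + (-6*s + 6*U))/(1 + U - s) = (1 - 6*s + 6*U)/(1 + U - s))
T(Z) = 17/2 + Z (T(Z) = Z + (1 - 6*(3 + Z) + 6*Z)/(1 + Z - (3 + Z)) = Z + (1 + (-18 - 6*Z) + 6*Z)/(1 + Z + (-3 - Z)) = Z - 17/(-2) = Z - ½*(-17) = Z + 17/2 = 17/2 + Z)
T(2*4)*26 = (17/2 + 2*4)*26 = (17/2 + 8)*26 = (33/2)*26 = 429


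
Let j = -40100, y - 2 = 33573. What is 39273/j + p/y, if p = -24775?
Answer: -92482739/53854300 ≈ -1.7173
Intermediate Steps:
y = 33575 (y = 2 + 33573 = 33575)
39273/j + p/y = 39273/(-40100) - 24775/33575 = 39273*(-1/40100) - 24775*1/33575 = -39273/40100 - 991/1343 = -92482739/53854300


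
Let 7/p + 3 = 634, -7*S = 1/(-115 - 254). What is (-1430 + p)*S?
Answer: -902323/1629873 ≈ -0.55362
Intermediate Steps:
S = 1/2583 (S = -1/(7*(-115 - 254)) = -1/7/(-369) = -1/7*(-1/369) = 1/2583 ≈ 0.00038715)
p = 7/631 (p = 7/(-3 + 634) = 7/631 ≈ 0.011093)
(-1430 + p)*S = (-1430 + 7/631)*(1/2583) = -902323/631*1/2583 = -902323/1629873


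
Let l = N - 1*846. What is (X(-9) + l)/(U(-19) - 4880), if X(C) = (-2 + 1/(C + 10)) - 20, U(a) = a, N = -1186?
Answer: 2053/4899 ≈ 0.41906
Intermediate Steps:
l = -2032 (l = -1186 - 1*846 = -1186 - 846 = -2032)
X(C) = -22 + 1/(10 + C) (X(C) = (-2 + 1/(10 + C)) - 20 = -22 + 1/(10 + C))
(X(-9) + l)/(U(-19) - 4880) = ((-219 - 22*(-9))/(10 - 9) - 2032)/(-19 - 4880) = ((-219 + 198)/1 - 2032)/(-4899) = (1*(-21) - 2032)*(-1/4899) = (-21 - 2032)*(-1/4899) = -2053*(-1/4899) = 2053/4899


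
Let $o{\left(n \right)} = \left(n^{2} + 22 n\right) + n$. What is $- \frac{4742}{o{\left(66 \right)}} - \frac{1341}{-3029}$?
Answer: $- \frac{3243242}{8896173} \approx -0.36457$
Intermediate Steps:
$o{\left(n \right)} = n^{2} + 23 n$
$- \frac{4742}{o{\left(66 \right)}} - \frac{1341}{-3029} = - \frac{4742}{66 \left(23 + 66\right)} - \frac{1341}{-3029} = - \frac{4742}{66 \cdot 89} - - \frac{1341}{3029} = - \frac{4742}{5874} + \frac{1341}{3029} = \left(-4742\right) \frac{1}{5874} + \frac{1341}{3029} = - \frac{2371}{2937} + \frac{1341}{3029} = - \frac{3243242}{8896173}$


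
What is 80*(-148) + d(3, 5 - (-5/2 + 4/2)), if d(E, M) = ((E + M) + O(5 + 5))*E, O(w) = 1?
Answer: -23623/2 ≈ -11812.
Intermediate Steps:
d(E, M) = E*(1 + E + M) (d(E, M) = ((E + M) + 1)*E = (1 + E + M)*E = E*(1 + E + M))
80*(-148) + d(3, 5 - (-5/2 + 4/2)) = 80*(-148) + 3*(1 + 3 + (5 - (-5/2 + 4/2))) = -11840 + 3*(1 + 3 + (5 - (-5*½ + 4*(½)))) = -11840 + 3*(1 + 3 + (5 - (-5/2 + 2))) = -11840 + 3*(1 + 3 + (5 - 1*(-½))) = -11840 + 3*(1 + 3 + (5 + ½)) = -11840 + 3*(1 + 3 + 11/2) = -11840 + 3*(19/2) = -11840 + 57/2 = -23623/2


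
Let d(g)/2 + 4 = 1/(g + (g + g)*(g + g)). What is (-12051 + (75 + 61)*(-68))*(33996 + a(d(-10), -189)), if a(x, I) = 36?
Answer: -724847568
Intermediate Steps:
d(g) = -8 + 2/(g + 4*g²) (d(g) = -8 + 2/(g + (g + g)*(g + g)) = -8 + 2/(g + (2*g)*(2*g)) = -8 + 2/(g + 4*g²))
(-12051 + (75 + 61)*(-68))*(33996 + a(d(-10), -189)) = (-12051 + (75 + 61)*(-68))*(33996 + 36) = (-12051 + 136*(-68))*34032 = (-12051 - 9248)*34032 = -21299*34032 = -724847568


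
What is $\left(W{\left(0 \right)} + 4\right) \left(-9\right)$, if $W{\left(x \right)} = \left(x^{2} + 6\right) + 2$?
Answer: $-108$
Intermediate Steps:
$W{\left(x \right)} = 8 + x^{2}$ ($W{\left(x \right)} = \left(6 + x^{2}\right) + 2 = 8 + x^{2}$)
$\left(W{\left(0 \right)} + 4\right) \left(-9\right) = \left(\left(8 + 0^{2}\right) + 4\right) \left(-9\right) = \left(\left(8 + 0\right) + 4\right) \left(-9\right) = \left(8 + 4\right) \left(-9\right) = 12 \left(-9\right) = -108$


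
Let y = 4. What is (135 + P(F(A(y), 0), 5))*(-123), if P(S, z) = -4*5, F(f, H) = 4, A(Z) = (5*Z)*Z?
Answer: -14145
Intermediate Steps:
A(Z) = 5*Z²
P(S, z) = -20
(135 + P(F(A(y), 0), 5))*(-123) = (135 - 20)*(-123) = 115*(-123) = -14145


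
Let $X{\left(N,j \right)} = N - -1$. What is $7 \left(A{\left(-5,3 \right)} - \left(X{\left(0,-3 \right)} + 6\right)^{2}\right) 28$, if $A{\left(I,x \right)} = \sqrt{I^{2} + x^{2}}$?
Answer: $-9604 + 196 \sqrt{34} \approx -8461.1$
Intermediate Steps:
$X{\left(N,j \right)} = 1 + N$ ($X{\left(N,j \right)} = N + 1 = 1 + N$)
$7 \left(A{\left(-5,3 \right)} - \left(X{\left(0,-3 \right)} + 6\right)^{2}\right) 28 = 7 \left(\sqrt{\left(-5\right)^{2} + 3^{2}} - \left(\left(1 + 0\right) + 6\right)^{2}\right) 28 = 7 \left(\sqrt{25 + 9} - \left(1 + 6\right)^{2}\right) 28 = 7 \left(\sqrt{34} - 7^{2}\right) 28 = 7 \left(\sqrt{34} - 49\right) 28 = 7 \left(-49 + \sqrt{34}\right) 28 = \left(-343 + 7 \sqrt{34}\right) 28 = -9604 + 196 \sqrt{34}$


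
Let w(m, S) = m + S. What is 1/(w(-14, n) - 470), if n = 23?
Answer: -1/461 ≈ -0.0021692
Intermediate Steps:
w(m, S) = S + m
1/(w(-14, n) - 470) = 1/((23 - 14) - 470) = 1/(9 - 470) = 1/(-461) = -1/461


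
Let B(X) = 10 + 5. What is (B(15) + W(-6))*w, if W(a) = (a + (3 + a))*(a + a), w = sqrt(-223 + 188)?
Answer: 123*I*sqrt(35) ≈ 727.68*I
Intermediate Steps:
w = I*sqrt(35) (w = sqrt(-35) = I*sqrt(35) ≈ 5.9161*I)
B(X) = 15
W(a) = 2*a*(3 + 2*a) (W(a) = (3 + 2*a)*(2*a) = 2*a*(3 + 2*a))
(B(15) + W(-6))*w = (15 + 2*(-6)*(3 + 2*(-6)))*(I*sqrt(35)) = (15 + 2*(-6)*(3 - 12))*(I*sqrt(35)) = (15 + 2*(-6)*(-9))*(I*sqrt(35)) = (15 + 108)*(I*sqrt(35)) = 123*(I*sqrt(35)) = 123*I*sqrt(35)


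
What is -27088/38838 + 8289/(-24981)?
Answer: -166435585/161702013 ≈ -1.0293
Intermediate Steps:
-27088/38838 + 8289/(-24981) = -27088*1/38838 + 8289*(-1/24981) = -13544/19419 - 2763/8327 = -166435585/161702013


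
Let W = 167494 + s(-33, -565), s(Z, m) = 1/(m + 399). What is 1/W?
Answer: 166/27804003 ≈ 5.9704e-6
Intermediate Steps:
s(Z, m) = 1/(399 + m)
W = 27804003/166 (W = 167494 + 1/(399 - 565) = 167494 + 1/(-166) = 167494 - 1/166 = 27804003/166 ≈ 1.6749e+5)
1/W = 1/(27804003/166) = 166/27804003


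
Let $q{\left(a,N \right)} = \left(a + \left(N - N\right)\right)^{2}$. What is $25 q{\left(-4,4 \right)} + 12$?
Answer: $412$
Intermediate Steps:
$q{\left(a,N \right)} = a^{2}$ ($q{\left(a,N \right)} = \left(a + 0\right)^{2} = a^{2}$)
$25 q{\left(-4,4 \right)} + 12 = 25 \left(-4\right)^{2} + 12 = 25 \cdot 16 + 12 = 400 + 12 = 412$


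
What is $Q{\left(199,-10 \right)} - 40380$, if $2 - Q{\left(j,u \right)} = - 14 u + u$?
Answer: $-40508$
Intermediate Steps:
$Q{\left(j,u \right)} = 2 + 13 u$ ($Q{\left(j,u \right)} = 2 - \left(- 14 u + u\right) = 2 - - 13 u = 2 + 13 u$)
$Q{\left(199,-10 \right)} - 40380 = \left(2 + 13 \left(-10\right)\right) - 40380 = \left(2 - 130\right) - 40380 = -128 - 40380 = -40508$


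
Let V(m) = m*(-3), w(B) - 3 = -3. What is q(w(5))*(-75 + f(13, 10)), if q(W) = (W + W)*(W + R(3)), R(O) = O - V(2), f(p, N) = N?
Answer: 0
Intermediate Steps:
w(B) = 0 (w(B) = 3 - 3 = 0)
V(m) = -3*m
R(O) = 6 + O (R(O) = O - (-3)*2 = O - 1*(-6) = O + 6 = 6 + O)
q(W) = 2*W*(9 + W) (q(W) = (W + W)*(W + (6 + 3)) = (2*W)*(W + 9) = (2*W)*(9 + W) = 2*W*(9 + W))
q(w(5))*(-75 + f(13, 10)) = (2*0*(9 + 0))*(-75 + 10) = (2*0*9)*(-65) = 0*(-65) = 0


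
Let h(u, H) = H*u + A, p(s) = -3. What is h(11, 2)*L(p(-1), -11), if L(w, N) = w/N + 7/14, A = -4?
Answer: 153/11 ≈ 13.909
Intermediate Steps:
h(u, H) = -4 + H*u (h(u, H) = H*u - 4 = -4 + H*u)
L(w, N) = 1/2 + w/N (L(w, N) = w/N + 7*(1/14) = w/N + 1/2 = 1/2 + w/N)
h(11, 2)*L(p(-1), -11) = (-4 + 2*11)*((-3 + (1/2)*(-11))/(-11)) = (-4 + 22)*(-(-3 - 11/2)/11) = 18*(-1/11*(-17/2)) = 18*(17/22) = 153/11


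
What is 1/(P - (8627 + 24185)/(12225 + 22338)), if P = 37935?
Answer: 34563/1311114593 ≈ 2.6362e-5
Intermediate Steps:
1/(P - (8627 + 24185)/(12225 + 22338)) = 1/(37935 - (8627 + 24185)/(12225 + 22338)) = 1/(37935 - 32812/34563) = 1/(1311114593/34563) = 34563/1311114593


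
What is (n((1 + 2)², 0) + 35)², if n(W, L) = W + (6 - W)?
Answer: 1681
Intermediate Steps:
n(W, L) = 6
(n((1 + 2)², 0) + 35)² = (6 + 35)² = 41² = 1681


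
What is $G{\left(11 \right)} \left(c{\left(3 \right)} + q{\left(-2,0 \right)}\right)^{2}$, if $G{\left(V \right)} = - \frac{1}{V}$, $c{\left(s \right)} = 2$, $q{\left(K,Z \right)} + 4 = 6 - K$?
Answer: $- \frac{36}{11} \approx -3.2727$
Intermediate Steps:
$q{\left(K,Z \right)} = 2 - K$ ($q{\left(K,Z \right)} = -4 - \left(-6 + K\right) = 2 - K$)
$G{\left(11 \right)} \left(c{\left(3 \right)} + q{\left(-2,0 \right)}\right)^{2} = - \frac{1}{11} \left(2 + \left(2 - -2\right)\right)^{2} = \left(-1\right) \frac{1}{11} \left(2 + \left(2 + 2\right)\right)^{2} = - \frac{\left(2 + 4\right)^{2}}{11} = - \frac{6^{2}}{11} = \left(- \frac{1}{11}\right) 36 = - \frac{36}{11}$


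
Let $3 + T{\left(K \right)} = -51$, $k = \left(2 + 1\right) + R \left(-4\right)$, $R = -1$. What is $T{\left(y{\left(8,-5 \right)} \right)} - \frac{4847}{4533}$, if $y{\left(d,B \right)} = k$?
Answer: $- \frac{249629}{4533} \approx -55.069$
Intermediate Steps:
$k = 7$ ($k = \left(2 + 1\right) - -4 = 3 + 4 = 7$)
$y{\left(d,B \right)} = 7$
$T{\left(K \right)} = -54$ ($T{\left(K \right)} = -3 - 51 = -54$)
$T{\left(y{\left(8,-5 \right)} \right)} - \frac{4847}{4533} = -54 - \frac{4847}{4533} = - \frac{249629}{4533}$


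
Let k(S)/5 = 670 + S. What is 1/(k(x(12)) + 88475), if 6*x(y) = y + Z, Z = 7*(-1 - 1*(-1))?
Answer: 1/91835 ≈ 1.0889e-5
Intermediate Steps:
Z = 0 (Z = 7*(-1 + 1) = 7*0 = 0)
x(y) = y/6 (x(y) = (y + 0)/6 = y/6)
k(S) = 3350 + 5*S (k(S) = 5*(670 + S) = 3350 + 5*S)
1/(k(x(12)) + 88475) = 1/((3350 + 5*((1/6)*12)) + 88475) = 1/((3350 + 5*2) + 88475) = 1/((3350 + 10) + 88475) = 1/(3360 + 88475) = 1/91835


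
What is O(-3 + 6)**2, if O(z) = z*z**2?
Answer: 729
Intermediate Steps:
O(z) = z**3
O(-3 + 6)**2 = ((-3 + 6)**3)**2 = (3**3)**2 = 27**2 = 729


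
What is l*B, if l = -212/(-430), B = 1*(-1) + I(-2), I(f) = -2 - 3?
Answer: -636/215 ≈ -2.9581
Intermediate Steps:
I(f) = -5
B = -6 (B = 1*(-1) - 5 = -1 - 5 = -6)
l = 106/215 (l = -212*(-1/430) = 106/215 ≈ 0.49302)
l*B = (106/215)*(-6) = -636/215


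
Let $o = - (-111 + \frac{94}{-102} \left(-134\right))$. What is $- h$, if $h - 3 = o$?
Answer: $\frac{484}{51} \approx 9.4902$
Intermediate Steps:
$o = - \frac{637}{51}$ ($o = - (-111 + 94 \left(- \frac{1}{102}\right) \left(-134\right)) = - (-111 - - \frac{6298}{51}) = - (-111 + \frac{6298}{51}) = \left(-1\right) \frac{637}{51} = - \frac{637}{51} \approx -12.49$)
$h = - \frac{484}{51}$ ($h = 3 - \frac{637}{51} = - \frac{484}{51} \approx -9.4902$)
$- h = \left(-1\right) \left(- \frac{484}{51}\right) = \frac{484}{51}$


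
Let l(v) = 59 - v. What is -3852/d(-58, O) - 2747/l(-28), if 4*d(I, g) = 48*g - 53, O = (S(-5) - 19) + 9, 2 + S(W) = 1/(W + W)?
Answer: -2002763/275703 ≈ -7.2642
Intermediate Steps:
S(W) = -2 + 1/(2*W) (S(W) = -2 + 1/(W + W) = -2 + 1/(2*W))
O = -121/10 (O = ((-2 + (½)/(-5)) - 19) + 9 = ((-2 + (½)*(-⅕)) - 19) + 9 = ((-2 - ⅒) - 19) + 9 = (-21/10 - 19) + 9 = -211/10 + 9 = -121/10 ≈ -12.100)
d(I, g) = -53/4 + 12*g (d(I, g) = (48*g - 53)/4 = (-53 + 48*g)/4 = -53/4 + 12*g)
-3852/d(-58, O) - 2747/l(-28) = -3852/(-53/4 + 12*(-121/10)) - 2747/(59 - 1*(-28)) = -3852/(-53/4 - 726/5) - 2747/(59 + 28) = -3852/(-3169/20) - 2747/87 = -3852*(-20/3169) - 2747*1/87 = 77040/3169 - 2747/87 = -2002763/275703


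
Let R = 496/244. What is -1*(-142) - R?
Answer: 8538/61 ≈ 139.97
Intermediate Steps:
R = 124/61 (R = 496*(1/244) = 124/61 ≈ 2.0328)
-1*(-142) - R = -1*(-142) - 1*124/61 = 142 - 124/61 = 8538/61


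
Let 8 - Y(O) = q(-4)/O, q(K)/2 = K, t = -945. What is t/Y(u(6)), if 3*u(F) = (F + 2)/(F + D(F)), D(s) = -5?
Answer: -945/11 ≈ -85.909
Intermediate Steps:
q(K) = 2*K
u(F) = (2 + F)/(3*(-5 + F)) (u(F) = ((F + 2)/(F - 5))/3 = ((2 + F)/(-5 + F))/3 = (2 + F)/(3*(-5 + F)))
Y(O) = 8 + 8/O (Y(O) = 8 - 2*(-4)/O = 8 - (-8)/O = 8 + 8/O)
t/Y(u(6)) = -945/(8 + 8/(((2 + 6)/(3*(-5 + 6))))) = -945/(8 + 8/(((⅓)*8/1))) = -945/(8 + 8/(((⅓)*1*8))) = -945/(8 + 8/(8/3)) = -945/(8 + 8*(3/8)) = -945/(8 + 3) = -945/11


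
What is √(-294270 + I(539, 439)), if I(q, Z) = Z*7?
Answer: I*√291197 ≈ 539.63*I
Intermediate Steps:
I(q, Z) = 7*Z
√(-294270 + I(539, 439)) = √(-294270 + 7*439) = √(-294270 + 3073) = √(-291197) = I*√291197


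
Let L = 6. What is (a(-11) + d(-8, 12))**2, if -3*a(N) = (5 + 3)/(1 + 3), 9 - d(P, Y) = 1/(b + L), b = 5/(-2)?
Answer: 28561/441 ≈ 64.764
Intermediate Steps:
b = -5/2 (b = 5*(-1/2) = -5/2 ≈ -2.5000)
d(P, Y) = 61/7 (d(P, Y) = 9 - 1/(-5/2 + 6) = 9 - 1/7/2 = 9 - 1*2/7 = 9 - 2/7 = 61/7)
a(N) = -2/3 (a(N) = -(5 + 3)/(3*(1 + 3)) = -8/(3*4) = -1/3*2 = -2/3)
(a(-11) + d(-8, 12))**2 = (-2/3 + 61/7)**2 = (169/21)**2 = 28561/441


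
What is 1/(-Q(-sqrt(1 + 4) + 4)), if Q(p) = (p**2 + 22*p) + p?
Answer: -113/7964 - 31*sqrt(5)/7964 ≈ -0.022893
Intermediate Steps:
Q(p) = p**2 + 23*p
1/(-Q(-sqrt(1 + 4) + 4)) = 1/(-(-sqrt(1 + 4) + 4)*(23 + (-sqrt(1 + 4) + 4))) = 1/(-(-sqrt(5) + 4)*(23 + (-sqrt(5) + 4))) = 1/(-(4 - sqrt(5))*(23 + (4 - sqrt(5)))) = 1/(-(4 - sqrt(5))*(27 - sqrt(5))) = -1/((4 - sqrt(5))*(27 - sqrt(5)))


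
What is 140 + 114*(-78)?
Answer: -8752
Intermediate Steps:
140 + 114*(-78) = 140 - 8892 = -8752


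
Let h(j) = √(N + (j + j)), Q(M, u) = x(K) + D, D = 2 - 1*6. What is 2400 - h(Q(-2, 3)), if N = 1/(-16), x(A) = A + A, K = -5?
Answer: 2400 - I*√449/4 ≈ 2400.0 - 5.2974*I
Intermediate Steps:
x(A) = 2*A
D = -4 (D = 2 - 6 = -4)
N = -1/16 ≈ -0.062500
Q(M, u) = -14 (Q(M, u) = 2*(-5) - 4 = -10 - 4 = -14)
h(j) = √(-1/16 + 2*j) (h(j) = √(-1/16 + (j + j)) = √(-1/16 + 2*j))
2400 - h(Q(-2, 3)) = 2400 - √(-1 + 32*(-14))/4 = 2400 - √(-1 - 448)/4 = 2400 - √(-449)/4 = 2400 - I*√449/4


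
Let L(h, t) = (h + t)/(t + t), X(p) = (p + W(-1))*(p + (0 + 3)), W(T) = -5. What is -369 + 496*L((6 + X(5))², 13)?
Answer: 7355/13 ≈ 565.77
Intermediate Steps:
X(p) = (-5 + p)*(3 + p) (X(p) = (p - 5)*(p + (0 + 3)) = (-5 + p)*(p + 3) = (-5 + p)*(3 + p))
L(h, t) = (h + t)/(2*t) (L(h, t) = (h + t)/((2*t)) = (h + t)*(1/(2*t)) = (h + t)/(2*t))
-369 + 496*L((6 + X(5))², 13) = -369 + 496*((½)*((6 + (-15 + 5² - 2*5))² + 13)/13) = -369 + 496*((½)*(1/13)*((6 + (-15 + 25 - 10))² + 13)) = -369 + 496*((½)*(1/13)*((6 + 0)² + 13)) = -369 + 496*((½)*(1/13)*(6² + 13)) = -369 + 496*((½)*(1/13)*(36 + 13)) = -369 + 496*((½)*(1/13)*49) = -369 + 496*(49/26) = -369 + 12152/13 = 7355/13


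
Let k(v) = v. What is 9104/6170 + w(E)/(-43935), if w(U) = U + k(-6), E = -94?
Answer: 40060124/27107895 ≈ 1.4778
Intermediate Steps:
w(U) = -6 + U (w(U) = U - 6 = -6 + U)
9104/6170 + w(E)/(-43935) = 9104/6170 + (-6 - 94)/(-43935) = 9104*(1/6170) - 100*(-1/43935) = 4552/3085 + 20/8787 = 40060124/27107895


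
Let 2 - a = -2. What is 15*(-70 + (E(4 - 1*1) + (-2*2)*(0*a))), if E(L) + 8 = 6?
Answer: -1080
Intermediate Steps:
a = 4 (a = 2 - 1*(-2) = 2 + 2 = 4)
E(L) = -2 (E(L) = -8 + 6 = -2)
15*(-70 + (E(4 - 1*1) + (-2*2)*(0*a))) = 15*(-70 + (-2 + (-2*2)*(0*4))) = 15*(-70 + (-2 - 4*0)) = 15*(-70 + (-2 + 0)) = 15*(-70 - 2) = 15*(-72) = -1080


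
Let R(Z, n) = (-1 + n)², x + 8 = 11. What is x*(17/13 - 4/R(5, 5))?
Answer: 165/52 ≈ 3.1731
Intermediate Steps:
x = 3 (x = -8 + 11 = 3)
x*(17/13 - 4/R(5, 5)) = 3*(17/13 - 4/(-1 + 5)²) = 3*(17*(1/13) - 4/(4²)) = 3*(17/13 - 4/16) = 3*(17/13 - 4*1/16) = 3*(17/13 - ¼) = 3*(55/52) = 165/52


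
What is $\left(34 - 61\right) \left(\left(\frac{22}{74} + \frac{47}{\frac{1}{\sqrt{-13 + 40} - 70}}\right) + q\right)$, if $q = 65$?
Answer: $\frac{3221478}{37} - 3807 \sqrt{3} \approx 80473.0$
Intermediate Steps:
$\left(34 - 61\right) \left(\left(\frac{22}{74} + \frac{47}{\frac{1}{\sqrt{-13 + 40} - 70}}\right) + q\right) = \left(34 - 61\right) \left(\left(\frac{22}{74} + \frac{47}{\frac{1}{\sqrt{-13 + 40} - 70}}\right) + 65\right) = - 27 \left(\left(22 \cdot \frac{1}{74} + \frac{47}{\frac{1}{\sqrt{27} - 70}}\right) + 65\right) = - 27 \left(\left(\frac{11}{37} + \frac{47}{\frac{1}{3 \sqrt{3} - 70}}\right) + 65\right) = - 27 \left(\left(\frac{11}{37} + \frac{47}{\frac{1}{-70 + 3 \sqrt{3}}}\right) + 65\right) = - 27 \left(\left(\frac{11}{37} + 47 \left(-70 + 3 \sqrt{3}\right)\right) + 65\right) = - 27 \left(\left(\frac{11}{37} - \left(3290 - 141 \sqrt{3}\right)\right) + 65\right) = - 27 \left(\left(- \frac{121719}{37} + 141 \sqrt{3}\right) + 65\right) = - 27 \left(- \frac{119314}{37} + 141 \sqrt{3}\right) = \frac{3221478}{37} - 3807 \sqrt{3}$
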